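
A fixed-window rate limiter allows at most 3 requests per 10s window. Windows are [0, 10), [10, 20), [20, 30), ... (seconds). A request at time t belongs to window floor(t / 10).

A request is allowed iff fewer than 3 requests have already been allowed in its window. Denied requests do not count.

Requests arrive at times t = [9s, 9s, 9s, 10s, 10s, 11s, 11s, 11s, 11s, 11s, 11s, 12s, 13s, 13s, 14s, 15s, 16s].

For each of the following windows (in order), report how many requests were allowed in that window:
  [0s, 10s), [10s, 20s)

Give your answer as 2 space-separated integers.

Processing requests:
  req#1 t=9s (window 0): ALLOW
  req#2 t=9s (window 0): ALLOW
  req#3 t=9s (window 0): ALLOW
  req#4 t=10s (window 1): ALLOW
  req#5 t=10s (window 1): ALLOW
  req#6 t=11s (window 1): ALLOW
  req#7 t=11s (window 1): DENY
  req#8 t=11s (window 1): DENY
  req#9 t=11s (window 1): DENY
  req#10 t=11s (window 1): DENY
  req#11 t=11s (window 1): DENY
  req#12 t=12s (window 1): DENY
  req#13 t=13s (window 1): DENY
  req#14 t=13s (window 1): DENY
  req#15 t=14s (window 1): DENY
  req#16 t=15s (window 1): DENY
  req#17 t=16s (window 1): DENY

Allowed counts by window: 3 3

Answer: 3 3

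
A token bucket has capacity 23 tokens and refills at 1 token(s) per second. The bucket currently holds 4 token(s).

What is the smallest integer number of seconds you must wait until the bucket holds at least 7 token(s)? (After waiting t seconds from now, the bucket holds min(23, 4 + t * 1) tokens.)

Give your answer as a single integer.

Need 4 + t * 1 >= 7, so t >= 3/1.
Smallest integer t = ceil(3/1) = 3.

Answer: 3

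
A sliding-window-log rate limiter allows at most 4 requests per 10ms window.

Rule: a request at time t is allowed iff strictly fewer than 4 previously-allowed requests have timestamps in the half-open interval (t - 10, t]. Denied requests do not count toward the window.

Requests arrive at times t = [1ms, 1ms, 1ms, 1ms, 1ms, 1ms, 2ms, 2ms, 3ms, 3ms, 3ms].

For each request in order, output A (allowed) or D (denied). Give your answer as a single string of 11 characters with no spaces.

Answer: AAAADDDDDDD

Derivation:
Tracking allowed requests in the window:
  req#1 t=1ms: ALLOW
  req#2 t=1ms: ALLOW
  req#3 t=1ms: ALLOW
  req#4 t=1ms: ALLOW
  req#5 t=1ms: DENY
  req#6 t=1ms: DENY
  req#7 t=2ms: DENY
  req#8 t=2ms: DENY
  req#9 t=3ms: DENY
  req#10 t=3ms: DENY
  req#11 t=3ms: DENY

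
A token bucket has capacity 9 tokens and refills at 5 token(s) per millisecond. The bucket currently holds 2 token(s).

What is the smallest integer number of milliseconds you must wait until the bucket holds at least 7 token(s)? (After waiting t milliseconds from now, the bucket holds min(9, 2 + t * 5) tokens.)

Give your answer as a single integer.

Answer: 1

Derivation:
Need 2 + t * 5 >= 7, so t >= 5/5.
Smallest integer t = ceil(5/5) = 1.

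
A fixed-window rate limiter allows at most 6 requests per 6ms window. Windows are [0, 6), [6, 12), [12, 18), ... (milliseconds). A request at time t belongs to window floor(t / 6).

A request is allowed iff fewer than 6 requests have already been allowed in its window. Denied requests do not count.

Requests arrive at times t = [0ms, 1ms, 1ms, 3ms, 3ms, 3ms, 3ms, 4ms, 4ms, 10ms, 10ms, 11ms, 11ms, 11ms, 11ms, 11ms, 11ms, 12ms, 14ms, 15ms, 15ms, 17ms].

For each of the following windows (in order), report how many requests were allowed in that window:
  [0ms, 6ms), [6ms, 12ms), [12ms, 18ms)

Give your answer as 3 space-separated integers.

Answer: 6 6 5

Derivation:
Processing requests:
  req#1 t=0ms (window 0): ALLOW
  req#2 t=1ms (window 0): ALLOW
  req#3 t=1ms (window 0): ALLOW
  req#4 t=3ms (window 0): ALLOW
  req#5 t=3ms (window 0): ALLOW
  req#6 t=3ms (window 0): ALLOW
  req#7 t=3ms (window 0): DENY
  req#8 t=4ms (window 0): DENY
  req#9 t=4ms (window 0): DENY
  req#10 t=10ms (window 1): ALLOW
  req#11 t=10ms (window 1): ALLOW
  req#12 t=11ms (window 1): ALLOW
  req#13 t=11ms (window 1): ALLOW
  req#14 t=11ms (window 1): ALLOW
  req#15 t=11ms (window 1): ALLOW
  req#16 t=11ms (window 1): DENY
  req#17 t=11ms (window 1): DENY
  req#18 t=12ms (window 2): ALLOW
  req#19 t=14ms (window 2): ALLOW
  req#20 t=15ms (window 2): ALLOW
  req#21 t=15ms (window 2): ALLOW
  req#22 t=17ms (window 2): ALLOW

Allowed counts by window: 6 6 5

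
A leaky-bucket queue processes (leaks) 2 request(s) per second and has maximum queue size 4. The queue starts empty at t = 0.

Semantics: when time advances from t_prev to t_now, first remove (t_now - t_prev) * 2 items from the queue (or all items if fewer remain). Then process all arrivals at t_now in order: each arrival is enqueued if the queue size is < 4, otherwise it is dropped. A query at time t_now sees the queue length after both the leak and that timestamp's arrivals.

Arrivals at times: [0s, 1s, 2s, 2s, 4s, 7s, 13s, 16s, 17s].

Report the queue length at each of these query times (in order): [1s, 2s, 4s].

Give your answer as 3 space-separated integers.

Queue lengths at query times:
  query t=1s: backlog = 1
  query t=2s: backlog = 2
  query t=4s: backlog = 1

Answer: 1 2 1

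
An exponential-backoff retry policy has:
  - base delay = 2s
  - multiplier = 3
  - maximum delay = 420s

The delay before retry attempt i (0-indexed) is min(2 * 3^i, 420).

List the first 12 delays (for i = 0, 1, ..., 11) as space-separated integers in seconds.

Answer: 2 6 18 54 162 420 420 420 420 420 420 420

Derivation:
Computing each delay:
  i=0: min(2*3^0, 420) = 2
  i=1: min(2*3^1, 420) = 6
  i=2: min(2*3^2, 420) = 18
  i=3: min(2*3^3, 420) = 54
  i=4: min(2*3^4, 420) = 162
  i=5: min(2*3^5, 420) = 420
  i=6: min(2*3^6, 420) = 420
  i=7: min(2*3^7, 420) = 420
  i=8: min(2*3^8, 420) = 420
  i=9: min(2*3^9, 420) = 420
  i=10: min(2*3^10, 420) = 420
  i=11: min(2*3^11, 420) = 420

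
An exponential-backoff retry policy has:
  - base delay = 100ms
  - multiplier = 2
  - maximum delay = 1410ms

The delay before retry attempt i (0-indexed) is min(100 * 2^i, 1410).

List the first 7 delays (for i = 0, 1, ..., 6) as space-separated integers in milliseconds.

Computing each delay:
  i=0: min(100*2^0, 1410) = 100
  i=1: min(100*2^1, 1410) = 200
  i=2: min(100*2^2, 1410) = 400
  i=3: min(100*2^3, 1410) = 800
  i=4: min(100*2^4, 1410) = 1410
  i=5: min(100*2^5, 1410) = 1410
  i=6: min(100*2^6, 1410) = 1410

Answer: 100 200 400 800 1410 1410 1410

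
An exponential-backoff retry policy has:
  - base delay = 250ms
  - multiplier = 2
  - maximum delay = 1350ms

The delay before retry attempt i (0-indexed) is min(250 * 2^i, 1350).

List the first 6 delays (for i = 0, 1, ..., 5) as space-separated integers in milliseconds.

Answer: 250 500 1000 1350 1350 1350

Derivation:
Computing each delay:
  i=0: min(250*2^0, 1350) = 250
  i=1: min(250*2^1, 1350) = 500
  i=2: min(250*2^2, 1350) = 1000
  i=3: min(250*2^3, 1350) = 1350
  i=4: min(250*2^4, 1350) = 1350
  i=5: min(250*2^5, 1350) = 1350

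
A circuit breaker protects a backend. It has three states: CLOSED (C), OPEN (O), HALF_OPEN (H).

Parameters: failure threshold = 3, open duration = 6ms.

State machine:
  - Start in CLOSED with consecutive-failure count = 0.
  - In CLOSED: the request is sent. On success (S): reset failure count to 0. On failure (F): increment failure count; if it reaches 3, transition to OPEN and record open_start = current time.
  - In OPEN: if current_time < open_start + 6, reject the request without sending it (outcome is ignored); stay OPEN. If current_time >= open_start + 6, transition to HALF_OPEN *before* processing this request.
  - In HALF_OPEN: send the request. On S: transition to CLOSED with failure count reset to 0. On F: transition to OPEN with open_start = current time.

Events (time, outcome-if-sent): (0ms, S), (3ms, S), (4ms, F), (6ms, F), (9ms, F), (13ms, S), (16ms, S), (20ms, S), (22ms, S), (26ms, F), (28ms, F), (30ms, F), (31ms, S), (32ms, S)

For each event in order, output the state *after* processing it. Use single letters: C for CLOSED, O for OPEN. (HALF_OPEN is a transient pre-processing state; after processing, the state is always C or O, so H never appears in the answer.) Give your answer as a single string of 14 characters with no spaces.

Answer: CCCCOOCCCCCOOO

Derivation:
State after each event:
  event#1 t=0ms outcome=S: state=CLOSED
  event#2 t=3ms outcome=S: state=CLOSED
  event#3 t=4ms outcome=F: state=CLOSED
  event#4 t=6ms outcome=F: state=CLOSED
  event#5 t=9ms outcome=F: state=OPEN
  event#6 t=13ms outcome=S: state=OPEN
  event#7 t=16ms outcome=S: state=CLOSED
  event#8 t=20ms outcome=S: state=CLOSED
  event#9 t=22ms outcome=S: state=CLOSED
  event#10 t=26ms outcome=F: state=CLOSED
  event#11 t=28ms outcome=F: state=CLOSED
  event#12 t=30ms outcome=F: state=OPEN
  event#13 t=31ms outcome=S: state=OPEN
  event#14 t=32ms outcome=S: state=OPEN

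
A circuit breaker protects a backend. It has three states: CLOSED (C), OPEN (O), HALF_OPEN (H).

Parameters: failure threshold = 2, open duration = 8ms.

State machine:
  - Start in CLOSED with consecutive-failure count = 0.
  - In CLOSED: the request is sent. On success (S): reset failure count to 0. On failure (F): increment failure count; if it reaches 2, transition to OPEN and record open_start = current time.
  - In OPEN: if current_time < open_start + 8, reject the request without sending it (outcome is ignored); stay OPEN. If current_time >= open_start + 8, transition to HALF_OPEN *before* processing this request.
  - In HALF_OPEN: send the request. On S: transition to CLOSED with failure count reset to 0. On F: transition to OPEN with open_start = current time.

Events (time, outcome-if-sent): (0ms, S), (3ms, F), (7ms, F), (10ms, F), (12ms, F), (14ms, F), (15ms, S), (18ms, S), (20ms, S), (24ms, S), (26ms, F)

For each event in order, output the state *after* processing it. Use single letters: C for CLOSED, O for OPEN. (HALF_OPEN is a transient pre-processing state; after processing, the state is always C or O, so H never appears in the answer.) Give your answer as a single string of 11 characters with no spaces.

Answer: CCOOOOCCCCC

Derivation:
State after each event:
  event#1 t=0ms outcome=S: state=CLOSED
  event#2 t=3ms outcome=F: state=CLOSED
  event#3 t=7ms outcome=F: state=OPEN
  event#4 t=10ms outcome=F: state=OPEN
  event#5 t=12ms outcome=F: state=OPEN
  event#6 t=14ms outcome=F: state=OPEN
  event#7 t=15ms outcome=S: state=CLOSED
  event#8 t=18ms outcome=S: state=CLOSED
  event#9 t=20ms outcome=S: state=CLOSED
  event#10 t=24ms outcome=S: state=CLOSED
  event#11 t=26ms outcome=F: state=CLOSED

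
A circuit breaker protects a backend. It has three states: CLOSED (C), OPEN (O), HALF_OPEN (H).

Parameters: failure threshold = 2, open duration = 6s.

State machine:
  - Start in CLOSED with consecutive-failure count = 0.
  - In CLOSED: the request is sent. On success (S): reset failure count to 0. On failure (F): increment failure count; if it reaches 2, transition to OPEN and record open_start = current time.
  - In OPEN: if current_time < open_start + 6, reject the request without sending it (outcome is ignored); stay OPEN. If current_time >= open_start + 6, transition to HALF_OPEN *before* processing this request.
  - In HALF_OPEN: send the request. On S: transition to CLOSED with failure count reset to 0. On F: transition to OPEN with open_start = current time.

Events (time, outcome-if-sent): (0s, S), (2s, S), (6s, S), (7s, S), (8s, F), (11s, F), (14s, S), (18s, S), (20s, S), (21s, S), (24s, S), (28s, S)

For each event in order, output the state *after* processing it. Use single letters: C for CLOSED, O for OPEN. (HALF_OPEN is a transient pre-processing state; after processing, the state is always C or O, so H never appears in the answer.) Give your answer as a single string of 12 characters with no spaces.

Answer: CCCCCOOCCCCC

Derivation:
State after each event:
  event#1 t=0s outcome=S: state=CLOSED
  event#2 t=2s outcome=S: state=CLOSED
  event#3 t=6s outcome=S: state=CLOSED
  event#4 t=7s outcome=S: state=CLOSED
  event#5 t=8s outcome=F: state=CLOSED
  event#6 t=11s outcome=F: state=OPEN
  event#7 t=14s outcome=S: state=OPEN
  event#8 t=18s outcome=S: state=CLOSED
  event#9 t=20s outcome=S: state=CLOSED
  event#10 t=21s outcome=S: state=CLOSED
  event#11 t=24s outcome=S: state=CLOSED
  event#12 t=28s outcome=S: state=CLOSED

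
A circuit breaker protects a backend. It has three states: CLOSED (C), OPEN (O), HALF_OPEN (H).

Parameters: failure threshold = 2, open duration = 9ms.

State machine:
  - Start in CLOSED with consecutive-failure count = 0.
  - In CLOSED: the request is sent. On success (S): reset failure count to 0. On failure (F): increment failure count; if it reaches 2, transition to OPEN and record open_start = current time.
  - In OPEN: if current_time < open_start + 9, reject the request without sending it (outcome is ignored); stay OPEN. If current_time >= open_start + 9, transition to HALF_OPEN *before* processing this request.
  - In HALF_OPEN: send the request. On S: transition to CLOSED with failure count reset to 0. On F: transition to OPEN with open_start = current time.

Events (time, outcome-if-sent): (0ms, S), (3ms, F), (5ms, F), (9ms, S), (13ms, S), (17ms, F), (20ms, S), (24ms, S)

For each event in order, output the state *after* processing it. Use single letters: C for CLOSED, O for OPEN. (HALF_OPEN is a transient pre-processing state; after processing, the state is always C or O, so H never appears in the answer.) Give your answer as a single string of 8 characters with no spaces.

State after each event:
  event#1 t=0ms outcome=S: state=CLOSED
  event#2 t=3ms outcome=F: state=CLOSED
  event#3 t=5ms outcome=F: state=OPEN
  event#4 t=9ms outcome=S: state=OPEN
  event#5 t=13ms outcome=S: state=OPEN
  event#6 t=17ms outcome=F: state=OPEN
  event#7 t=20ms outcome=S: state=OPEN
  event#8 t=24ms outcome=S: state=OPEN

Answer: CCOOOOOO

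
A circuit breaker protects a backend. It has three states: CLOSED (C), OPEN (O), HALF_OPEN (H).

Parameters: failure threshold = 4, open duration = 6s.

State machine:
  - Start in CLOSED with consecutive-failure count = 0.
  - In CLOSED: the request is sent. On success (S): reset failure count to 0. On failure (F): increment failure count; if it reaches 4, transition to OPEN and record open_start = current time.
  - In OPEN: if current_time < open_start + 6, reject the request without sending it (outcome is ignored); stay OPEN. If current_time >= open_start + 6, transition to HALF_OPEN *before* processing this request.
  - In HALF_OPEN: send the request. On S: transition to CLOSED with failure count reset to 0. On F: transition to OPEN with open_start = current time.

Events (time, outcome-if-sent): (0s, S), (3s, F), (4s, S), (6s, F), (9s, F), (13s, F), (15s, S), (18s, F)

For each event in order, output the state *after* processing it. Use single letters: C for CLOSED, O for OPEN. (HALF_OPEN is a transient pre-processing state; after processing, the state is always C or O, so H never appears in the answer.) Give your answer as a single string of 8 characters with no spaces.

Answer: CCCCCCCC

Derivation:
State after each event:
  event#1 t=0s outcome=S: state=CLOSED
  event#2 t=3s outcome=F: state=CLOSED
  event#3 t=4s outcome=S: state=CLOSED
  event#4 t=6s outcome=F: state=CLOSED
  event#5 t=9s outcome=F: state=CLOSED
  event#6 t=13s outcome=F: state=CLOSED
  event#7 t=15s outcome=S: state=CLOSED
  event#8 t=18s outcome=F: state=CLOSED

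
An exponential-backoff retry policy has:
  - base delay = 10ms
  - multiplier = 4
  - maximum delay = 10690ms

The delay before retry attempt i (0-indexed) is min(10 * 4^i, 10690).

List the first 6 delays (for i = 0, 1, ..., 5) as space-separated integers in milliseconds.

Computing each delay:
  i=0: min(10*4^0, 10690) = 10
  i=1: min(10*4^1, 10690) = 40
  i=2: min(10*4^2, 10690) = 160
  i=3: min(10*4^3, 10690) = 640
  i=4: min(10*4^4, 10690) = 2560
  i=5: min(10*4^5, 10690) = 10240

Answer: 10 40 160 640 2560 10240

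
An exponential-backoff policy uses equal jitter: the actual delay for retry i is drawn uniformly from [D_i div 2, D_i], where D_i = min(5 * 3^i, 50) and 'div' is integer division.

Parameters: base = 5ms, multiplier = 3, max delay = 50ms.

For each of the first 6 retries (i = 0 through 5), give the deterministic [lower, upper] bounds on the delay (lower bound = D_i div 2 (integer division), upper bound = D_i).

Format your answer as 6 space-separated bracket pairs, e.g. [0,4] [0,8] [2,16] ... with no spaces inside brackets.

Computing bounds per retry:
  i=0: D_i=min(5*3^0,50)=5, bounds=[2,5]
  i=1: D_i=min(5*3^1,50)=15, bounds=[7,15]
  i=2: D_i=min(5*3^2,50)=45, bounds=[22,45]
  i=3: D_i=min(5*3^3,50)=50, bounds=[25,50]
  i=4: D_i=min(5*3^4,50)=50, bounds=[25,50]
  i=5: D_i=min(5*3^5,50)=50, bounds=[25,50]

Answer: [2,5] [7,15] [22,45] [25,50] [25,50] [25,50]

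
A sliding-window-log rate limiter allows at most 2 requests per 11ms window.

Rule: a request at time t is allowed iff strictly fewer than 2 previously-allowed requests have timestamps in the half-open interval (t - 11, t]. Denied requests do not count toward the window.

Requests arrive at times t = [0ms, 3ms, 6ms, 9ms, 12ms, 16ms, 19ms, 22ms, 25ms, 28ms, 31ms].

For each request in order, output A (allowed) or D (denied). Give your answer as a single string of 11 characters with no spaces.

Tracking allowed requests in the window:
  req#1 t=0ms: ALLOW
  req#2 t=3ms: ALLOW
  req#3 t=6ms: DENY
  req#4 t=9ms: DENY
  req#5 t=12ms: ALLOW
  req#6 t=16ms: ALLOW
  req#7 t=19ms: DENY
  req#8 t=22ms: DENY
  req#9 t=25ms: ALLOW
  req#10 t=28ms: ALLOW
  req#11 t=31ms: DENY

Answer: AADDAADDAAD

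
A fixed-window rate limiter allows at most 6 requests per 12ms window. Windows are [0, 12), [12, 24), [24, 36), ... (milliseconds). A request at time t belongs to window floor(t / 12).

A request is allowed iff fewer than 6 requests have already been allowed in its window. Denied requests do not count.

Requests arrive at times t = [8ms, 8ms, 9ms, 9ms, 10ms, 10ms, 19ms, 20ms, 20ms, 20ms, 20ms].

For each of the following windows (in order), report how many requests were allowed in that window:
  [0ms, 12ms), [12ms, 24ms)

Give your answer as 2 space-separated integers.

Answer: 6 5

Derivation:
Processing requests:
  req#1 t=8ms (window 0): ALLOW
  req#2 t=8ms (window 0): ALLOW
  req#3 t=9ms (window 0): ALLOW
  req#4 t=9ms (window 0): ALLOW
  req#5 t=10ms (window 0): ALLOW
  req#6 t=10ms (window 0): ALLOW
  req#7 t=19ms (window 1): ALLOW
  req#8 t=20ms (window 1): ALLOW
  req#9 t=20ms (window 1): ALLOW
  req#10 t=20ms (window 1): ALLOW
  req#11 t=20ms (window 1): ALLOW

Allowed counts by window: 6 5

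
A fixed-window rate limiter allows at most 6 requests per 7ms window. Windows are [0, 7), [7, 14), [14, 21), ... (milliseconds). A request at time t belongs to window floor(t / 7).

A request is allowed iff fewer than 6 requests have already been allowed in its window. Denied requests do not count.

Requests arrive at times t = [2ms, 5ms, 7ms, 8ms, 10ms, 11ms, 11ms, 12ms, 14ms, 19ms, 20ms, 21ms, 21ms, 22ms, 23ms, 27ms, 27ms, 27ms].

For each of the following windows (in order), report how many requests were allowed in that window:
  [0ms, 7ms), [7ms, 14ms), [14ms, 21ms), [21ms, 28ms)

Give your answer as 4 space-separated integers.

Processing requests:
  req#1 t=2ms (window 0): ALLOW
  req#2 t=5ms (window 0): ALLOW
  req#3 t=7ms (window 1): ALLOW
  req#4 t=8ms (window 1): ALLOW
  req#5 t=10ms (window 1): ALLOW
  req#6 t=11ms (window 1): ALLOW
  req#7 t=11ms (window 1): ALLOW
  req#8 t=12ms (window 1): ALLOW
  req#9 t=14ms (window 2): ALLOW
  req#10 t=19ms (window 2): ALLOW
  req#11 t=20ms (window 2): ALLOW
  req#12 t=21ms (window 3): ALLOW
  req#13 t=21ms (window 3): ALLOW
  req#14 t=22ms (window 3): ALLOW
  req#15 t=23ms (window 3): ALLOW
  req#16 t=27ms (window 3): ALLOW
  req#17 t=27ms (window 3): ALLOW
  req#18 t=27ms (window 3): DENY

Allowed counts by window: 2 6 3 6

Answer: 2 6 3 6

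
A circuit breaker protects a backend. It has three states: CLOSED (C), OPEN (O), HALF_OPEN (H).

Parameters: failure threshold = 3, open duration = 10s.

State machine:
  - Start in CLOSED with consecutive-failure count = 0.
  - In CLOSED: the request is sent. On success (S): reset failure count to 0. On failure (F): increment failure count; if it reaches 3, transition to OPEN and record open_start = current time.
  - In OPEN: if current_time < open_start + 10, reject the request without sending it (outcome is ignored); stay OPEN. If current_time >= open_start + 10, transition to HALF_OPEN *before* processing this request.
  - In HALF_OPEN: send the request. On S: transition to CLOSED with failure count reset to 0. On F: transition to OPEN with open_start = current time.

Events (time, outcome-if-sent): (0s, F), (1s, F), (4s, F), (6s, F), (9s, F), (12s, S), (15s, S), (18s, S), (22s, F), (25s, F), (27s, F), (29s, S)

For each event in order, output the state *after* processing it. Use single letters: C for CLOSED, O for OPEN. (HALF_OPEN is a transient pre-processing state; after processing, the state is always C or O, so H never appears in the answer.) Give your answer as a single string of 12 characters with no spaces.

Answer: CCOOOOCCCCOO

Derivation:
State after each event:
  event#1 t=0s outcome=F: state=CLOSED
  event#2 t=1s outcome=F: state=CLOSED
  event#3 t=4s outcome=F: state=OPEN
  event#4 t=6s outcome=F: state=OPEN
  event#5 t=9s outcome=F: state=OPEN
  event#6 t=12s outcome=S: state=OPEN
  event#7 t=15s outcome=S: state=CLOSED
  event#8 t=18s outcome=S: state=CLOSED
  event#9 t=22s outcome=F: state=CLOSED
  event#10 t=25s outcome=F: state=CLOSED
  event#11 t=27s outcome=F: state=OPEN
  event#12 t=29s outcome=S: state=OPEN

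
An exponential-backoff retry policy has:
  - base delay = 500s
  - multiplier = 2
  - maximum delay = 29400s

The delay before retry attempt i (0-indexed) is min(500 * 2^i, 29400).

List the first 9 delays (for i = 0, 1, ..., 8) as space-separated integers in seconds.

Computing each delay:
  i=0: min(500*2^0, 29400) = 500
  i=1: min(500*2^1, 29400) = 1000
  i=2: min(500*2^2, 29400) = 2000
  i=3: min(500*2^3, 29400) = 4000
  i=4: min(500*2^4, 29400) = 8000
  i=5: min(500*2^5, 29400) = 16000
  i=6: min(500*2^6, 29400) = 29400
  i=7: min(500*2^7, 29400) = 29400
  i=8: min(500*2^8, 29400) = 29400

Answer: 500 1000 2000 4000 8000 16000 29400 29400 29400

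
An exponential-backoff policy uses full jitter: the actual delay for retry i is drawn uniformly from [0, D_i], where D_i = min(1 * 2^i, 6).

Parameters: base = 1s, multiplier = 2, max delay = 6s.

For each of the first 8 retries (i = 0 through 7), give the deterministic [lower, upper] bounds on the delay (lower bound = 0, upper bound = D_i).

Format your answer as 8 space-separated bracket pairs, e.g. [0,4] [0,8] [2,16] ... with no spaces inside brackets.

Computing bounds per retry:
  i=0: D_i=min(1*2^0,6)=1, bounds=[0,1]
  i=1: D_i=min(1*2^1,6)=2, bounds=[0,2]
  i=2: D_i=min(1*2^2,6)=4, bounds=[0,4]
  i=3: D_i=min(1*2^3,6)=6, bounds=[0,6]
  i=4: D_i=min(1*2^4,6)=6, bounds=[0,6]
  i=5: D_i=min(1*2^5,6)=6, bounds=[0,6]
  i=6: D_i=min(1*2^6,6)=6, bounds=[0,6]
  i=7: D_i=min(1*2^7,6)=6, bounds=[0,6]

Answer: [0,1] [0,2] [0,4] [0,6] [0,6] [0,6] [0,6] [0,6]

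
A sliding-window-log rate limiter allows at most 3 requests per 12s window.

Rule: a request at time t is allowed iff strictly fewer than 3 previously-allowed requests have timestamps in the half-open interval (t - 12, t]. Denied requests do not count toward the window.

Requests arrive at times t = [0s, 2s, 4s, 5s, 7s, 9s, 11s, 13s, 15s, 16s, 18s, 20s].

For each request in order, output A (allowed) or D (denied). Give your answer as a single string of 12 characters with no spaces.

Tracking allowed requests in the window:
  req#1 t=0s: ALLOW
  req#2 t=2s: ALLOW
  req#3 t=4s: ALLOW
  req#4 t=5s: DENY
  req#5 t=7s: DENY
  req#6 t=9s: DENY
  req#7 t=11s: DENY
  req#8 t=13s: ALLOW
  req#9 t=15s: ALLOW
  req#10 t=16s: ALLOW
  req#11 t=18s: DENY
  req#12 t=20s: DENY

Answer: AAADDDDAAADD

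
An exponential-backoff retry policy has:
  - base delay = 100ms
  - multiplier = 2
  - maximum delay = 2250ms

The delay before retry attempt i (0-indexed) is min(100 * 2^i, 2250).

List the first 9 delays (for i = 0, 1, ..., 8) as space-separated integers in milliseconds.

Answer: 100 200 400 800 1600 2250 2250 2250 2250

Derivation:
Computing each delay:
  i=0: min(100*2^0, 2250) = 100
  i=1: min(100*2^1, 2250) = 200
  i=2: min(100*2^2, 2250) = 400
  i=3: min(100*2^3, 2250) = 800
  i=4: min(100*2^4, 2250) = 1600
  i=5: min(100*2^5, 2250) = 2250
  i=6: min(100*2^6, 2250) = 2250
  i=7: min(100*2^7, 2250) = 2250
  i=8: min(100*2^8, 2250) = 2250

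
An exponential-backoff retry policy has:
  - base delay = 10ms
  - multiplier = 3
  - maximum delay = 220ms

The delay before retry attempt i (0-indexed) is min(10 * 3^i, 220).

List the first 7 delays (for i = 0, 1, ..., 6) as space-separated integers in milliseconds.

Computing each delay:
  i=0: min(10*3^0, 220) = 10
  i=1: min(10*3^1, 220) = 30
  i=2: min(10*3^2, 220) = 90
  i=3: min(10*3^3, 220) = 220
  i=4: min(10*3^4, 220) = 220
  i=5: min(10*3^5, 220) = 220
  i=6: min(10*3^6, 220) = 220

Answer: 10 30 90 220 220 220 220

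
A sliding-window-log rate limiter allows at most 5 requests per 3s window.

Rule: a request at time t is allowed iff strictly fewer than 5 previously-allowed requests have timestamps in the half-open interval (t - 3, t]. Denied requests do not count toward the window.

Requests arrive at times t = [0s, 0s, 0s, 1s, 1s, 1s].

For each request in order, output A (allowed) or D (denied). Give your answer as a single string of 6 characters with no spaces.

Answer: AAAAAD

Derivation:
Tracking allowed requests in the window:
  req#1 t=0s: ALLOW
  req#2 t=0s: ALLOW
  req#3 t=0s: ALLOW
  req#4 t=1s: ALLOW
  req#5 t=1s: ALLOW
  req#6 t=1s: DENY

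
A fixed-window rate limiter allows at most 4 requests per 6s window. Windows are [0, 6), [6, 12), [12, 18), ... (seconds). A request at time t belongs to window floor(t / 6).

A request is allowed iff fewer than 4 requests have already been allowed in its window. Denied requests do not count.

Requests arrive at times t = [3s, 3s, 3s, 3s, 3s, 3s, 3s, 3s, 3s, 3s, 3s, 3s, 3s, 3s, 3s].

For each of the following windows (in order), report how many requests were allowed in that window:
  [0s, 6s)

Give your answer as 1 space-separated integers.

Answer: 4

Derivation:
Processing requests:
  req#1 t=3s (window 0): ALLOW
  req#2 t=3s (window 0): ALLOW
  req#3 t=3s (window 0): ALLOW
  req#4 t=3s (window 0): ALLOW
  req#5 t=3s (window 0): DENY
  req#6 t=3s (window 0): DENY
  req#7 t=3s (window 0): DENY
  req#8 t=3s (window 0): DENY
  req#9 t=3s (window 0): DENY
  req#10 t=3s (window 0): DENY
  req#11 t=3s (window 0): DENY
  req#12 t=3s (window 0): DENY
  req#13 t=3s (window 0): DENY
  req#14 t=3s (window 0): DENY
  req#15 t=3s (window 0): DENY

Allowed counts by window: 4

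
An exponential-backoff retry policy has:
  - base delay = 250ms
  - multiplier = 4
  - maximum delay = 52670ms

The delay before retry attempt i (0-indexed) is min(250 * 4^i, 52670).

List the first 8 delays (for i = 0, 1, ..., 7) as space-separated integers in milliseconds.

Computing each delay:
  i=0: min(250*4^0, 52670) = 250
  i=1: min(250*4^1, 52670) = 1000
  i=2: min(250*4^2, 52670) = 4000
  i=3: min(250*4^3, 52670) = 16000
  i=4: min(250*4^4, 52670) = 52670
  i=5: min(250*4^5, 52670) = 52670
  i=6: min(250*4^6, 52670) = 52670
  i=7: min(250*4^7, 52670) = 52670

Answer: 250 1000 4000 16000 52670 52670 52670 52670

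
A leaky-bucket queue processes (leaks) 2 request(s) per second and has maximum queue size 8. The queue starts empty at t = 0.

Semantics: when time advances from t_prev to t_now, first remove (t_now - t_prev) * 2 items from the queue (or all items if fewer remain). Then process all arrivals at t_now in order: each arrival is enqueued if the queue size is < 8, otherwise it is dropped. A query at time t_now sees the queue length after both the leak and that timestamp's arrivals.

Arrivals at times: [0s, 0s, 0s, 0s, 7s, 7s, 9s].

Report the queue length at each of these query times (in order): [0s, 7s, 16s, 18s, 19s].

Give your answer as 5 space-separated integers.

Answer: 4 2 0 0 0

Derivation:
Queue lengths at query times:
  query t=0s: backlog = 4
  query t=7s: backlog = 2
  query t=16s: backlog = 0
  query t=18s: backlog = 0
  query t=19s: backlog = 0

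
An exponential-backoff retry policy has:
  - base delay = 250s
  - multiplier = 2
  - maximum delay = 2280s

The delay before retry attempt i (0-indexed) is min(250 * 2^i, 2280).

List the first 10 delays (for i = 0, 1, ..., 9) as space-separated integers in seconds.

Answer: 250 500 1000 2000 2280 2280 2280 2280 2280 2280

Derivation:
Computing each delay:
  i=0: min(250*2^0, 2280) = 250
  i=1: min(250*2^1, 2280) = 500
  i=2: min(250*2^2, 2280) = 1000
  i=3: min(250*2^3, 2280) = 2000
  i=4: min(250*2^4, 2280) = 2280
  i=5: min(250*2^5, 2280) = 2280
  i=6: min(250*2^6, 2280) = 2280
  i=7: min(250*2^7, 2280) = 2280
  i=8: min(250*2^8, 2280) = 2280
  i=9: min(250*2^9, 2280) = 2280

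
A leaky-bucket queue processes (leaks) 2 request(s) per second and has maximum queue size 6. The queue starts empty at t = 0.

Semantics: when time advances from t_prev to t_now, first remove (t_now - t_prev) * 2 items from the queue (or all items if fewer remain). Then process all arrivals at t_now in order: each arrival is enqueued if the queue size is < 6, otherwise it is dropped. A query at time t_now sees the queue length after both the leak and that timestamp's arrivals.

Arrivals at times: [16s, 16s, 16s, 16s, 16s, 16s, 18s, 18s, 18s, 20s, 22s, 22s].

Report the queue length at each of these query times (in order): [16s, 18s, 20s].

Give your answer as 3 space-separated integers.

Answer: 6 5 2

Derivation:
Queue lengths at query times:
  query t=16s: backlog = 6
  query t=18s: backlog = 5
  query t=20s: backlog = 2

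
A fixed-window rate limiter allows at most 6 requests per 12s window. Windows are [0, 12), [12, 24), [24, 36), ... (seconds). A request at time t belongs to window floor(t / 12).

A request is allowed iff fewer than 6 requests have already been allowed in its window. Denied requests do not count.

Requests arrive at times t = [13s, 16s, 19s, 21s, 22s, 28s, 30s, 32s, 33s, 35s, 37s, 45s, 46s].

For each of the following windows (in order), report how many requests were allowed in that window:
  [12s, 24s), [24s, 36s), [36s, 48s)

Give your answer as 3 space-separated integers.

Answer: 5 5 3

Derivation:
Processing requests:
  req#1 t=13s (window 1): ALLOW
  req#2 t=16s (window 1): ALLOW
  req#3 t=19s (window 1): ALLOW
  req#4 t=21s (window 1): ALLOW
  req#5 t=22s (window 1): ALLOW
  req#6 t=28s (window 2): ALLOW
  req#7 t=30s (window 2): ALLOW
  req#8 t=32s (window 2): ALLOW
  req#9 t=33s (window 2): ALLOW
  req#10 t=35s (window 2): ALLOW
  req#11 t=37s (window 3): ALLOW
  req#12 t=45s (window 3): ALLOW
  req#13 t=46s (window 3): ALLOW

Allowed counts by window: 5 5 3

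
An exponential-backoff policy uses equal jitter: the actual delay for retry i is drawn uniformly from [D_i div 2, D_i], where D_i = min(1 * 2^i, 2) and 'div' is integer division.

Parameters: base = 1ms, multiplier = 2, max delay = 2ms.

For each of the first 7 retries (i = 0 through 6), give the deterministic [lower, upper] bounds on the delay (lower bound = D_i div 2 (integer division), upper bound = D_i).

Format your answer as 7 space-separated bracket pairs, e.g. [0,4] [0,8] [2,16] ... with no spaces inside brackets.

Answer: [0,1] [1,2] [1,2] [1,2] [1,2] [1,2] [1,2]

Derivation:
Computing bounds per retry:
  i=0: D_i=min(1*2^0,2)=1, bounds=[0,1]
  i=1: D_i=min(1*2^1,2)=2, bounds=[1,2]
  i=2: D_i=min(1*2^2,2)=2, bounds=[1,2]
  i=3: D_i=min(1*2^3,2)=2, bounds=[1,2]
  i=4: D_i=min(1*2^4,2)=2, bounds=[1,2]
  i=5: D_i=min(1*2^5,2)=2, bounds=[1,2]
  i=6: D_i=min(1*2^6,2)=2, bounds=[1,2]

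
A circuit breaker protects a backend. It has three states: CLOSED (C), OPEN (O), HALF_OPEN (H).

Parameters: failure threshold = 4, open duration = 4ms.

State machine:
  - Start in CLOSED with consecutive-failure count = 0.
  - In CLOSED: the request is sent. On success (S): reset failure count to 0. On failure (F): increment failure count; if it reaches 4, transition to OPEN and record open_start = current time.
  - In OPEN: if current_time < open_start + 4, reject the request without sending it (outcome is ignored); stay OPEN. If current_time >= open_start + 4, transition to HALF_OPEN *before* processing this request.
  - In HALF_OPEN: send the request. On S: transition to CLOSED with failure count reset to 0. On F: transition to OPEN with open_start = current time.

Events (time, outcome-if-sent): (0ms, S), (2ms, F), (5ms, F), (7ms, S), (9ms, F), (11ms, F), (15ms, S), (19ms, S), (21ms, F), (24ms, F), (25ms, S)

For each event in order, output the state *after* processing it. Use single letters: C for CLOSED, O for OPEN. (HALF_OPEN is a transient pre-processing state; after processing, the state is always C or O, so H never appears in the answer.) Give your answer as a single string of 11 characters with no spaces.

State after each event:
  event#1 t=0ms outcome=S: state=CLOSED
  event#2 t=2ms outcome=F: state=CLOSED
  event#3 t=5ms outcome=F: state=CLOSED
  event#4 t=7ms outcome=S: state=CLOSED
  event#5 t=9ms outcome=F: state=CLOSED
  event#6 t=11ms outcome=F: state=CLOSED
  event#7 t=15ms outcome=S: state=CLOSED
  event#8 t=19ms outcome=S: state=CLOSED
  event#9 t=21ms outcome=F: state=CLOSED
  event#10 t=24ms outcome=F: state=CLOSED
  event#11 t=25ms outcome=S: state=CLOSED

Answer: CCCCCCCCCCC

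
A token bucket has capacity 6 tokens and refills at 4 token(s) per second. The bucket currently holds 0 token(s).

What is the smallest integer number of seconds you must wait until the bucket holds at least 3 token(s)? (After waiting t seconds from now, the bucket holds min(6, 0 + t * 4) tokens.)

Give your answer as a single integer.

Answer: 1

Derivation:
Need 0 + t * 4 >= 3, so t >= 3/4.
Smallest integer t = ceil(3/4) = 1.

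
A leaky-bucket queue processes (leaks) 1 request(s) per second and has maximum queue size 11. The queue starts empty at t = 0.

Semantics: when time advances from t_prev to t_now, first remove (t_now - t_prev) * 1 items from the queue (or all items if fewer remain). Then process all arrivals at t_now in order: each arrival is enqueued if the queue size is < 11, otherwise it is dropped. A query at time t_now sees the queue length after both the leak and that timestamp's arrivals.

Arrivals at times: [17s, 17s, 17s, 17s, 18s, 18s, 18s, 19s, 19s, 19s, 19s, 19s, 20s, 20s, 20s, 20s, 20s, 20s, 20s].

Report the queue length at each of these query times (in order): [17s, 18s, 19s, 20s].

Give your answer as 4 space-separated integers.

Queue lengths at query times:
  query t=17s: backlog = 4
  query t=18s: backlog = 6
  query t=19s: backlog = 10
  query t=20s: backlog = 11

Answer: 4 6 10 11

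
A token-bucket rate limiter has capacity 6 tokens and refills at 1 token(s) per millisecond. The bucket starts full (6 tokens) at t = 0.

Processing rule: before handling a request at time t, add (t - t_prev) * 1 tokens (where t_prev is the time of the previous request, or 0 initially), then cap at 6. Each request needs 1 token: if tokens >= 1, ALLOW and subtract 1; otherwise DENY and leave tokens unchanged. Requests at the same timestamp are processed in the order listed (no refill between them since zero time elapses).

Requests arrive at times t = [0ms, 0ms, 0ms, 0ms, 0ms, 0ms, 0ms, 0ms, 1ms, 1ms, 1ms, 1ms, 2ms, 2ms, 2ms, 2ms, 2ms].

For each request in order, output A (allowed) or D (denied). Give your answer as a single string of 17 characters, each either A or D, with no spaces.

Answer: AAAAAADDADDDADDDD

Derivation:
Simulating step by step:
  req#1 t=0ms: ALLOW
  req#2 t=0ms: ALLOW
  req#3 t=0ms: ALLOW
  req#4 t=0ms: ALLOW
  req#5 t=0ms: ALLOW
  req#6 t=0ms: ALLOW
  req#7 t=0ms: DENY
  req#8 t=0ms: DENY
  req#9 t=1ms: ALLOW
  req#10 t=1ms: DENY
  req#11 t=1ms: DENY
  req#12 t=1ms: DENY
  req#13 t=2ms: ALLOW
  req#14 t=2ms: DENY
  req#15 t=2ms: DENY
  req#16 t=2ms: DENY
  req#17 t=2ms: DENY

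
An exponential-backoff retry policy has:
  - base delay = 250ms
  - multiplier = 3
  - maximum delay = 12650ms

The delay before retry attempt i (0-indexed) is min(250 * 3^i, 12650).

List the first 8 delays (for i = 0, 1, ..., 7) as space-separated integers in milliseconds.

Answer: 250 750 2250 6750 12650 12650 12650 12650

Derivation:
Computing each delay:
  i=0: min(250*3^0, 12650) = 250
  i=1: min(250*3^1, 12650) = 750
  i=2: min(250*3^2, 12650) = 2250
  i=3: min(250*3^3, 12650) = 6750
  i=4: min(250*3^4, 12650) = 12650
  i=5: min(250*3^5, 12650) = 12650
  i=6: min(250*3^6, 12650) = 12650
  i=7: min(250*3^7, 12650) = 12650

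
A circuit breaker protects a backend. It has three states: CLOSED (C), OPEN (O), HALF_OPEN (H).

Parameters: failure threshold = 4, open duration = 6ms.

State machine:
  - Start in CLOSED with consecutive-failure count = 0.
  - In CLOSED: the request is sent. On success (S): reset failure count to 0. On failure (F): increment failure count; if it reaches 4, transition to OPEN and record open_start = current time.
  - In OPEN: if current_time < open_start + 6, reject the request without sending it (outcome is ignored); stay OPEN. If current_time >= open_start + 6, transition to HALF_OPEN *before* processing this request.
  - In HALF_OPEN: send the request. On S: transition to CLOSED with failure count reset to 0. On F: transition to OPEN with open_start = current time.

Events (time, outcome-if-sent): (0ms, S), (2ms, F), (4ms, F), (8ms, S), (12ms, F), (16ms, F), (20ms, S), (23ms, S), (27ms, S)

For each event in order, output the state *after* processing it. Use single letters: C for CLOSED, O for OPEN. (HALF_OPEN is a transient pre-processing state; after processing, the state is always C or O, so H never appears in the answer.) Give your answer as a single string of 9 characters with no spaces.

State after each event:
  event#1 t=0ms outcome=S: state=CLOSED
  event#2 t=2ms outcome=F: state=CLOSED
  event#3 t=4ms outcome=F: state=CLOSED
  event#4 t=8ms outcome=S: state=CLOSED
  event#5 t=12ms outcome=F: state=CLOSED
  event#6 t=16ms outcome=F: state=CLOSED
  event#7 t=20ms outcome=S: state=CLOSED
  event#8 t=23ms outcome=S: state=CLOSED
  event#9 t=27ms outcome=S: state=CLOSED

Answer: CCCCCCCCC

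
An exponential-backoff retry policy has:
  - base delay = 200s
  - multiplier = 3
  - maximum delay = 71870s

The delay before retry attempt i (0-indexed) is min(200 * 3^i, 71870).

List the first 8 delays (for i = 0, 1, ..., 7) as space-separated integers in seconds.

Answer: 200 600 1800 5400 16200 48600 71870 71870

Derivation:
Computing each delay:
  i=0: min(200*3^0, 71870) = 200
  i=1: min(200*3^1, 71870) = 600
  i=2: min(200*3^2, 71870) = 1800
  i=3: min(200*3^3, 71870) = 5400
  i=4: min(200*3^4, 71870) = 16200
  i=5: min(200*3^5, 71870) = 48600
  i=6: min(200*3^6, 71870) = 71870
  i=7: min(200*3^7, 71870) = 71870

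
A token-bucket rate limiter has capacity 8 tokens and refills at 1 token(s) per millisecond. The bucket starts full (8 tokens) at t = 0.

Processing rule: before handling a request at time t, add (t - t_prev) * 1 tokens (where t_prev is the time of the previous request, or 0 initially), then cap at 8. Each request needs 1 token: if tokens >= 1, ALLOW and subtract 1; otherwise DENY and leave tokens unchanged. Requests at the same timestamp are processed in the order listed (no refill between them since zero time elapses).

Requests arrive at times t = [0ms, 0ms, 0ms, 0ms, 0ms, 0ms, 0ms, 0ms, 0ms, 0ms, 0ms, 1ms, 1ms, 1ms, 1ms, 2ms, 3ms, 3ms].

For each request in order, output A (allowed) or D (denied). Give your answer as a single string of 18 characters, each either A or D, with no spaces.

Answer: AAAAAAAADDDADDDAAD

Derivation:
Simulating step by step:
  req#1 t=0ms: ALLOW
  req#2 t=0ms: ALLOW
  req#3 t=0ms: ALLOW
  req#4 t=0ms: ALLOW
  req#5 t=0ms: ALLOW
  req#6 t=0ms: ALLOW
  req#7 t=0ms: ALLOW
  req#8 t=0ms: ALLOW
  req#9 t=0ms: DENY
  req#10 t=0ms: DENY
  req#11 t=0ms: DENY
  req#12 t=1ms: ALLOW
  req#13 t=1ms: DENY
  req#14 t=1ms: DENY
  req#15 t=1ms: DENY
  req#16 t=2ms: ALLOW
  req#17 t=3ms: ALLOW
  req#18 t=3ms: DENY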